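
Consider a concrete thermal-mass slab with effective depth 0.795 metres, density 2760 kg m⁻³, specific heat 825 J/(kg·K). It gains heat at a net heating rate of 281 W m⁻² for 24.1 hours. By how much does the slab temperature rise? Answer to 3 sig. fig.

Areal heat capacity C = ρ c_p D = 2760 × 825 × 0.795 = 1.81×10^6 J m⁻² K⁻¹.
Net heat input Q = F Δt = 281 × (24.1 hours × 3600 s/hour) = 2.44×10^7 J/m².
ΔT = Q / C = 2.44×10^7 / 1.81×10^6 = 13.5 K.

13.5 K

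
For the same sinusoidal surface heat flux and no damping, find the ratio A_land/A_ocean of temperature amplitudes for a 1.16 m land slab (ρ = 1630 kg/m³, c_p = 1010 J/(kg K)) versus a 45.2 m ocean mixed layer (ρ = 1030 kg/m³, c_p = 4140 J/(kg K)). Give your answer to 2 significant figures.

C_ocean = 1030 × 4140 × 45.2 = 1.93×10^8 J/(m²·K).
C_land = 1630 × 1010 × 1.16 = 1.91×10^6 J/(m²·K).
Undamped amplitude ∝ 1/C, so A_land/A_ocean = C_ocean/C_land = 101.

100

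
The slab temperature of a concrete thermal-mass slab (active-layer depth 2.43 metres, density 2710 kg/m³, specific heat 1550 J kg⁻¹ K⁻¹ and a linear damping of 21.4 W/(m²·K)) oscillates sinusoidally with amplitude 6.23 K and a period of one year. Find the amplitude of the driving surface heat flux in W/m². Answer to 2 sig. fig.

Areal heat capacity C = ρ c_p D = 2710 × 1550 × 2.43 = 1.02×10^7 J/(m²·K).
ω = 2π / 3.15×10^7 s = 1.99×10^-7 s⁻¹.
√((Cω)² + λ²) = √((2.03)² + 21.4²) = 21.5 W/(m²·K).
F₀ = A × √((Cω)²+λ²) = 6.23 × 21.5 = 134 W/m².

130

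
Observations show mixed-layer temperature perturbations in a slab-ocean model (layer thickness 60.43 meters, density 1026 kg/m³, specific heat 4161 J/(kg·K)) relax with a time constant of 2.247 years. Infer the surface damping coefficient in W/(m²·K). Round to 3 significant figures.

3.64

Areal heat capacity C = ρ c_p D = 1026 × 4161 × 60.43 = 2.58×10^8 J m⁻² K⁻¹.
τ = 2.247 years = 7.09×10^7 s.
λ = C / τ = 2.58×10^8 / 7.09×10^7 = 3.64 W/(m²·K).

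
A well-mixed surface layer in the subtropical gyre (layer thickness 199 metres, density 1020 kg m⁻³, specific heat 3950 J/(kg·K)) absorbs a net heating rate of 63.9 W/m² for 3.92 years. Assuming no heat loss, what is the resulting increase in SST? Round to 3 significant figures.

Areal heat capacity C = ρ c_p D = 1020 × 3950 × 199 = 8.02×10^8 J m⁻² K⁻¹.
Net heat input Q = F Δt = 63.9 × (3.92 years × 3.156×10^7 s/year) = 7.90×10^9 J/m².
ΔT = Q / C = 7.90×10^9 / 8.02×10^8 = 9.86 K.

9.86 K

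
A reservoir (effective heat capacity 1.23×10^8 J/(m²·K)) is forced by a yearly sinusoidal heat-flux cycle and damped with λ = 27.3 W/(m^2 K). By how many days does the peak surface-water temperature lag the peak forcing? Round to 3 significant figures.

42.5 days

Areal heat capacity C = 1.23×10^8 J/(m²·K) (given).
ω = 2π / 3.15×10^7 s = 1.99×10^-7 s⁻¹.
Phase lag φ = arctan(Cω/λ) = arctan(24.5/27.3) = 0.732 rad.
Time lag = φ / ω = 0.732 / 1.99×10^-7 = 3.67×10^6 s = 42.5 days.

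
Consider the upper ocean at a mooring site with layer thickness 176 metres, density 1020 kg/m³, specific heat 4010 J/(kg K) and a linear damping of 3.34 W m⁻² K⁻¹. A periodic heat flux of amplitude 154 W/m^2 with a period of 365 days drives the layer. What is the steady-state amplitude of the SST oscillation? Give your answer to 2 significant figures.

1.1 K

Areal heat capacity C = ρ c_p D = 1020 × 4010 × 176 = 7.20×10^8 J m⁻² K⁻¹.
Angular frequency ω = 2π / T = 2π / 3.15×10^7 s = 1.99×10^-7 s⁻¹.
√((Cω)² + λ²) = √((143)² + 3.34²) = 143 W/(m²·K).
Amplitude A = F₀ / √((Cω)²+λ²) = 154 / 143 = 1.07 K.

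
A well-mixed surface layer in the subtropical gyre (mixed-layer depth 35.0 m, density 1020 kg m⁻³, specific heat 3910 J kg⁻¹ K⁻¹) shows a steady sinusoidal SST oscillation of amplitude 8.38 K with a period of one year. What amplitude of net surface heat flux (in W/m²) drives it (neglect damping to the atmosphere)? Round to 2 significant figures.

Areal heat capacity C = ρ c_p D = 1020 × 3910 × 35.0 = 1.40×10^8 J/(m^2 K).
ω = 2π / 3.15×10^7 s = 1.99×10^-7 s⁻¹.
Cω = 1.40×10^8 × 1.99×10^-7 = 27.8 W/(m²·K).
F₀ = A × Cω = 8.38 × 27.8 = 233 W/m².

230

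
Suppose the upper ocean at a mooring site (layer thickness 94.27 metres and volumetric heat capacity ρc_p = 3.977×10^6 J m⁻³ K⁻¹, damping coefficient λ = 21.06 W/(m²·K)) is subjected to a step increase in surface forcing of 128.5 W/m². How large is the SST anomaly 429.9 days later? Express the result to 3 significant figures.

5.34 K

Areal heat capacity C = ρc_p × D = 3.977×10^6 × 94.27 = 3.75×10^8 J/(m^2 K).
τ = C / λ = 3.75×10^8 / 21.06 = 1.78×10^7 s.
Equilibrium anomaly ΔT_eq = F / λ = 128.5 / 21.06 = 6.10 K.
t = 429.9 days = 3.71×10^7 s, so t/τ = 2.09.
ΔT(t) = ΔT_eq (1 − e^(−t/τ)) = 6.10 × (1 − e^−2.09) = 5.34 K.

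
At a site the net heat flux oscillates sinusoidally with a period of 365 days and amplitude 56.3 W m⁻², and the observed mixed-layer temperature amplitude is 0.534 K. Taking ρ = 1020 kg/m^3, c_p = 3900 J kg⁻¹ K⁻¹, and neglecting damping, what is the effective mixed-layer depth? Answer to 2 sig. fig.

130 m

ω = 2π / 3.15×10^7 s = 1.99×10^-7 s⁻¹.
Required C = F₀ / (A ω) = 56.3 / (0.534 × 1.99×10^-7) = 5.29×10^8 J/(m²·K).
D = C / (ρ c_p) = 5.29×10^8 / (1020 × 3900) = 133 m.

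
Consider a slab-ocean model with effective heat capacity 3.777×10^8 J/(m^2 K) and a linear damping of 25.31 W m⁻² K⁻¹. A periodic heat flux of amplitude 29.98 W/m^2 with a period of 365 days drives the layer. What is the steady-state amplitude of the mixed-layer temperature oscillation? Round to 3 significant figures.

0.378 K

Areal heat capacity C = 3.777×10^8 J/(m^2 K) (given).
Angular frequency ω = 2π / T = 2π / 3.15×10^7 s = 1.99×10^-7 s⁻¹.
√((Cω)² + λ²) = √((75.3)² + 25.31²) = 79.4 W/(m²·K).
Amplitude A = F₀ / √((Cω)²+λ²) = 29.98 / 79.4 = 0.378 K.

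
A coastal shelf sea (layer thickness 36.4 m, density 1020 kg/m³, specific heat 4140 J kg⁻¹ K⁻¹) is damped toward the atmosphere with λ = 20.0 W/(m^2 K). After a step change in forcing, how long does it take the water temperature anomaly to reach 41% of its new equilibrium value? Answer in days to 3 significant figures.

46.9 days

Areal heat capacity C = ρ c_p D = 1020 × 4140 × 36.4 = 1.54×10^8 J m⁻² K⁻¹.
τ = C / λ = 1.54×10^8 / 20.0 = 7.69×10^6 s.
Fraction reached: 1 − e^(−t/τ) = 0.41 ⇒ t = −τ ln(1 − 0.41) = τ × 0.528.
t = 4.06×10^6 s = 46.9 days.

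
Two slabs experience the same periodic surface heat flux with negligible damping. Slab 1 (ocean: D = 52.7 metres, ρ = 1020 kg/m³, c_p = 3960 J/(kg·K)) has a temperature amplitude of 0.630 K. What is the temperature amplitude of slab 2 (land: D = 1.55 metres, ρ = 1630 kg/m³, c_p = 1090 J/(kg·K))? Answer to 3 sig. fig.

48.7 K

C_ocean = 2.13×10^8 J/(m²·K); C_land = 2.75×10^6 J/(m²·K).
A ∝ 1/C ⇒ A_land = A_ocean × C_ocean/C_land = 0.630 × 77.3 = 48.7 K.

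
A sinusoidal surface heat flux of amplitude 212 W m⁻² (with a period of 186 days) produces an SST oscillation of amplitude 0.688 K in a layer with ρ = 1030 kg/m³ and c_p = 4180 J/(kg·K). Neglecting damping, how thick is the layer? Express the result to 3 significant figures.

ω = 2π / 1.61×10^7 s = 3.91×10^-7 s⁻¹.
Required C = F₀ / (A ω) = 212 / (0.688 × 3.91×10^-7) = 7.88×10^8 J/(m²·K).
D = C / (ρ c_p) = 7.88×10^8 / (1030 × 4180) = 183 m.

183 m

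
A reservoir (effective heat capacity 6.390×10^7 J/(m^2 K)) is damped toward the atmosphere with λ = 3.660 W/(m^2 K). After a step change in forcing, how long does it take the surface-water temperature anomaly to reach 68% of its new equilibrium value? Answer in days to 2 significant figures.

230 days

Areal heat capacity C = 6.390×10^7 J/(m^2 K) (given).
τ = C / λ = 6.39×10^7 / 3.660 = 1.75×10^7 s.
Fraction reached: 1 − e^(−t/τ) = 0.68 ⇒ t = −τ ln(1 − 0.68) = τ × 1.14.
t = 1.99×10^7 s = 230 days.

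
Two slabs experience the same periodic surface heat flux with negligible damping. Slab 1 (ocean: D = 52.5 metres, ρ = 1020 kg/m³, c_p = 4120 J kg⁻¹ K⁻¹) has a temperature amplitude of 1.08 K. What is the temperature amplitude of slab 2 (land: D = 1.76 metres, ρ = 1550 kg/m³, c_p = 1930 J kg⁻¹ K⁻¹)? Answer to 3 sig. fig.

45.3 K

C_ocean = 2.21×10^8 J/(m²·K); C_land = 5.27×10^6 J/(m²·K).
A ∝ 1/C ⇒ A_land = A_ocean × C_ocean/C_land = 1.08 × 41.9 = 45.3 K.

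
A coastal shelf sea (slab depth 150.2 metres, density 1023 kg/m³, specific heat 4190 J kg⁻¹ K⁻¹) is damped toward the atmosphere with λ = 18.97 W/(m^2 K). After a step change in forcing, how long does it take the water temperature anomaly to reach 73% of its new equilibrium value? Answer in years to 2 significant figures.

1.4 years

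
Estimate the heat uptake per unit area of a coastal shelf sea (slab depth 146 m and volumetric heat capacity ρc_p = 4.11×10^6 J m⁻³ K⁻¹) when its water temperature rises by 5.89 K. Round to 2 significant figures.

Areal heat capacity C = ρc_p × D = 4.11×10^6 × 146 = 6.00×10^8 J/(m^2 K).
ΔQ = C ΔT = 6.00×10^8 × 5.89 = 3.53×10^9 J/m².

3.5×10^9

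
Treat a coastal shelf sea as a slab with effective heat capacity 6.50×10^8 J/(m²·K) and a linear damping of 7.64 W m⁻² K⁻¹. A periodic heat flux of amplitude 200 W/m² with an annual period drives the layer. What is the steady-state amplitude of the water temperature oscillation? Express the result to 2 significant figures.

1.5 K

Areal heat capacity C = 6.50×10^8 J/(m²·K) (given).
Angular frequency ω = 2π / T = 2π / 3.15×10^7 s = 1.99×10^-7 s⁻¹.
√((Cω)² + λ²) = √((130)² + 7.64²) = 130 W/(m²·K).
Amplitude A = F₀ / √((Cω)²+λ²) = 200 / 130 = 1.54 K.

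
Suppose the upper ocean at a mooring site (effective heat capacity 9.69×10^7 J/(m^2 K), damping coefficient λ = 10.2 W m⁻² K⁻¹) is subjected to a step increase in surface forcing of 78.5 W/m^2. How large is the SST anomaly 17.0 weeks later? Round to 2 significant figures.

Areal heat capacity C = 9.69×10^7 J/(m^2 K) (given).
τ = C / λ = 9.69×10^7 / 10.2 = 9.50×10^6 s.
Equilibrium anomaly ΔT_eq = F / λ = 78.5 / 10.2 = 7.70 K.
t = 17.0 weeks = 1.03×10^7 s, so t/τ = 1.08.
ΔT(t) = ΔT_eq (1 − e^(−t/τ)) = 7.70 × (1 − e^−1.08) = 5.09 K.

5.1 K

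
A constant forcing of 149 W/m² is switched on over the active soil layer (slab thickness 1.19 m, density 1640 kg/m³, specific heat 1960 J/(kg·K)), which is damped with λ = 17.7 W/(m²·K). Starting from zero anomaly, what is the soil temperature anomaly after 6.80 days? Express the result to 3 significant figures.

Areal heat capacity C = ρ c_p D = 1640 × 1960 × 1.19 = 3.83×10^6 J/(m^2 K).
τ = C / λ = 3.83×10^6 / 17.7 = 2.16×10^5 s.
Equilibrium anomaly ΔT_eq = F / λ = 149 / 17.7 = 8.42 K.
t = 6.80 days = 5.88×10^5 s, so t/τ = 2.72.
ΔT(t) = ΔT_eq (1 − e^(−t/τ)) = 8.42 × (1 − e^−2.72) = 7.86 K.

7.86 K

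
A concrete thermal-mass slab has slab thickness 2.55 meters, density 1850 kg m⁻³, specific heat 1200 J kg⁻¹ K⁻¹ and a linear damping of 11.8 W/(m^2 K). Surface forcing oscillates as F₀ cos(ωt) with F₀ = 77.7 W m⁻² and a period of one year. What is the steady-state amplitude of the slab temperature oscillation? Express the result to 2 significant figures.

6.6 K

Areal heat capacity C = ρ c_p D = 1850 × 1200 × 2.55 = 5.66×10^6 J m⁻² K⁻¹.
Angular frequency ω = 2π / T = 2π / 3.15×10^7 s = 1.99×10^-7 s⁻¹.
√((Cω)² + λ²) = √((1.13)² + 11.8²) = 11.9 W/(m²·K).
Amplitude A = F₀ / √((Cω)²+λ²) = 77.7 / 11.9 = 6.55 K.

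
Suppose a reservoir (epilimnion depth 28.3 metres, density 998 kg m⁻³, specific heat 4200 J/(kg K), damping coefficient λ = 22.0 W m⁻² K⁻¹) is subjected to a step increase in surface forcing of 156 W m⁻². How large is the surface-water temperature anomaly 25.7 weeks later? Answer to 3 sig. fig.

6.69 K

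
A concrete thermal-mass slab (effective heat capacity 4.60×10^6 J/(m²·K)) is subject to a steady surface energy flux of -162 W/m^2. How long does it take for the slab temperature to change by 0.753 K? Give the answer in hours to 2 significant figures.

5.9 hours

Areal heat capacity C = 4.60×10^6 J/(m²·K) (given).
Time required: Δt = C ΔT / F = 4.60×10^6 × -0.753 / -162 = 21400 s.
In hours: 21400 s / (3600 s/hour) = 5.94 hours.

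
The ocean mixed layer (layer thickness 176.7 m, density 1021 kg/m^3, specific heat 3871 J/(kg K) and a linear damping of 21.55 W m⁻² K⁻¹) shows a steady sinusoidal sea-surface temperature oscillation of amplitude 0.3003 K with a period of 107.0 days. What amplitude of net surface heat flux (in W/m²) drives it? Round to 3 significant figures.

Areal heat capacity C = ρ c_p D = 1021 × 3871 × 176.7 = 6.98×10^8 J/(m^2 K).
ω = 2π / 9.24×10^6 s = 6.80×10^-7 s⁻¹.
√((Cω)² + λ²) = √((475)² + 21.55²) = 475 W/(m²·K).
F₀ = A × √((Cω)²+λ²) = 0.3003 × 475 = 143 W/m².

143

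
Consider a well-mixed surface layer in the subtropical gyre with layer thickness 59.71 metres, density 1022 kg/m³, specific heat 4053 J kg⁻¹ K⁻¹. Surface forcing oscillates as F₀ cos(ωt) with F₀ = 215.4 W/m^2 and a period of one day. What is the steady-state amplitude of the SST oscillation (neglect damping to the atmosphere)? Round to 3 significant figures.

0.0120 K

Areal heat capacity C = ρ c_p D = 1022 × 4053 × 59.71 = 2.47×10^8 J/(m²·K).
Angular frequency ω = 2π / T = 2π / 86400 s = 7.27×10^-5 s⁻¹.
Cω = 2.47×10^8 × 7.27×10^-5 = 18000 W/(m²·K).
Amplitude A = F₀ / (Cω) = 215.4 / 18000 = 0.0120 K.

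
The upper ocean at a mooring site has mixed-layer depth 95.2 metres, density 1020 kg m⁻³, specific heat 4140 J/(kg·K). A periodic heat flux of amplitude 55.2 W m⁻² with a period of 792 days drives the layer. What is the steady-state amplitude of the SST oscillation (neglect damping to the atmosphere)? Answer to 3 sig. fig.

Areal heat capacity C = ρ c_p D = 1020 × 4140 × 95.2 = 4.02×10^8 J/(m²·K).
Angular frequency ω = 2π / T = 2π / 6.84×10^7 s = 9.18×10^-8 s⁻¹.
Cω = 4.02×10^8 × 9.18×10^-8 = 36.9 W/(m²·K).
Amplitude A = F₀ / (Cω) = 55.2 / 36.9 = 1.50 K.

1.50 K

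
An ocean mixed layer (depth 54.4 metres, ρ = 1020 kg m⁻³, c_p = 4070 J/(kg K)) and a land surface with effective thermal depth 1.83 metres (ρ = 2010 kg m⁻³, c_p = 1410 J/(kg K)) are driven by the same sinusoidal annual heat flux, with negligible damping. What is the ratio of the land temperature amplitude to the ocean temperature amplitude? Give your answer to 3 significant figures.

43.5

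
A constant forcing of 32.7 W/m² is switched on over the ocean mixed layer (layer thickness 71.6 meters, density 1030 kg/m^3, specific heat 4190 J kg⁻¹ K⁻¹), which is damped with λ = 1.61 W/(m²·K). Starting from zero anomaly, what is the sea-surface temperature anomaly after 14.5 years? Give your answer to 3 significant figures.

Areal heat capacity C = ρ c_p D = 1030 × 4190 × 71.6 = 3.09×10^8 J/(m²·K).
τ = C / λ = 3.09×10^8 / 1.61 = 1.92×10^8 s.
Equilibrium anomaly ΔT_eq = F / λ = 32.7 / 1.61 = 20.3 K.
t = 14.5 years = 4.58×10^8 s, so t/τ = 2.38.
ΔT(t) = ΔT_eq (1 − e^(−t/τ)) = 20.3 × (1 − e^−2.38) = 18.4 K.

18.4 K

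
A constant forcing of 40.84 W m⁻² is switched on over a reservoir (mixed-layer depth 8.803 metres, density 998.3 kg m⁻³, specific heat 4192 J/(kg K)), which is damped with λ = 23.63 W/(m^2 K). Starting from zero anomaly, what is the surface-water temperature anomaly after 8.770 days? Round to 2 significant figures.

0.67 K

Areal heat capacity C = ρ c_p D = 998.3 × 4192 × 8.803 = 3.68×10^7 J/(m²·K).
τ = C / λ = 3.68×10^7 / 23.63 = 1.56×10^6 s.
Equilibrium anomaly ΔT_eq = F / λ = 40.84 / 23.63 = 1.73 K.
t = 8.770 days = 7.58×10^5 s, so t/τ = 0.486.
ΔT(t) = ΔT_eq (1 − e^(−t/τ)) = 1.73 × (1 − e^−0.486) = 0.665 K.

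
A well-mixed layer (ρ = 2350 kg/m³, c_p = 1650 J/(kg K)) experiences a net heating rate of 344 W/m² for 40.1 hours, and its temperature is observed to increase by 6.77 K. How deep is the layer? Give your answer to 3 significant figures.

1.89 m

Heat input Q = F Δt = 344 × 1.44×10^5 s = 4.97×10^7 J/m².
Required areal heat capacity C = Q / ΔT = 7.34×10^6 J/(m²·K).
Depth D = C / (ρ c_p) = 7.34×10^6 / (2350 × 1650) = 1.89 m.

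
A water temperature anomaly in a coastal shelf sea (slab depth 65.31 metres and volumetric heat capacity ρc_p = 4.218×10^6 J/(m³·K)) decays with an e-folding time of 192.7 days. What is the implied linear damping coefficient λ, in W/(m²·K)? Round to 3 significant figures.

16.5

Areal heat capacity C = ρc_p × D = 4.218×10^6 × 65.31 = 2.75×10^8 J m⁻² K⁻¹.
τ = 192.7 days = 1.66×10^7 s.
λ = C / τ = 2.75×10^8 / 1.66×10^7 = 16.5 W/(m²·K).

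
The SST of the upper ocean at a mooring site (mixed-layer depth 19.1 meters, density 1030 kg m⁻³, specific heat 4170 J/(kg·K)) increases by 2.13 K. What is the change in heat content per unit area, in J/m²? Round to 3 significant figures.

1.75×10^8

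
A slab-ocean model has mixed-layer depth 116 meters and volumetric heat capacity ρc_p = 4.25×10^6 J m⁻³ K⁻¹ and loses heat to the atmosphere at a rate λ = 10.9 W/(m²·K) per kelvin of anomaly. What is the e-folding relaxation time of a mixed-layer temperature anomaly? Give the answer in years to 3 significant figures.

Areal heat capacity C = ρc_p × D = 4.25×10^6 × 116 = 4.93×10^8 J/(m²·K).
Relaxation time τ = C / λ = 4.93×10^8 / 10.9 = 4.52×10^7 s.
In years: 4.52×10^7 s / (3.156×10^7 s/year) = 1.43 years.

1.43 years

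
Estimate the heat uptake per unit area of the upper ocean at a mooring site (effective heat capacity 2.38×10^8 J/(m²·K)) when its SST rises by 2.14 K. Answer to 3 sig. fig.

Areal heat capacity C = 2.38×10^8 J/(m²·K) (given).
ΔQ = C ΔT = 2.38×10^8 × 2.14 = 5.09×10^8 J/m².

5.09×10^8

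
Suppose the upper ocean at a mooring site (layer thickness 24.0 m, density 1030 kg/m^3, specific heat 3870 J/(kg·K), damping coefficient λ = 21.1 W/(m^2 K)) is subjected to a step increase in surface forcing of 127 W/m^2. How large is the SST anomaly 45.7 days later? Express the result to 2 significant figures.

Areal heat capacity C = ρ c_p D = 1030 × 3870 × 24.0 = 9.57×10^7 J/(m²·K).
τ = C / λ = 9.57×10^7 / 21.1 = 4.53×10^6 s.
Equilibrium anomaly ΔT_eq = F / λ = 127 / 21.1 = 6.02 K.
t = 45.7 days = 3.95×10^6 s, so t/τ = 0.871.
ΔT(t) = ΔT_eq (1 − e^(−t/τ)) = 6.02 × (1 − e^−0.871) = 3.50 K.

3.5 K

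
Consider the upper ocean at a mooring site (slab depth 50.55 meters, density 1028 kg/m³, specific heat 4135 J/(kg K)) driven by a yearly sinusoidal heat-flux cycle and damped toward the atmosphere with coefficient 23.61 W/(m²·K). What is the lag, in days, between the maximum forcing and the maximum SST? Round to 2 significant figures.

Areal heat capacity C = ρ c_p D = 1028 × 4135 × 50.55 = 2.15×10^8 J m⁻² K⁻¹.
ω = 2π / 3.15×10^7 s = 1.99×10^-7 s⁻¹.
Phase lag φ = arctan(Cω/λ) = arctan(42.8/23.61) = 1.07 rad.
Time lag = φ / ω = 1.07 / 1.99×10^-7 = 5.35×10^6 s = 62.0 days.

62 days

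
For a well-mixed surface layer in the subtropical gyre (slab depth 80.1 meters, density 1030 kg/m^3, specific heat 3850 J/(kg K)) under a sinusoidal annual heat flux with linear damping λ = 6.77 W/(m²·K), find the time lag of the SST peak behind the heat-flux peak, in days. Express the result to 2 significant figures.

85 days

Areal heat capacity C = ρ c_p D = 1030 × 3850 × 80.1 = 3.18×10^8 J m⁻² K⁻¹.
ω = 2π / 3.15×10^7 s = 1.99×10^-7 s⁻¹.
Phase lag φ = arctan(Cω/λ) = arctan(63.3/6.77) = 1.46 rad.
Time lag = φ / ω = 1.46 / 1.99×10^-7 = 7.35×10^6 s = 85.1 days.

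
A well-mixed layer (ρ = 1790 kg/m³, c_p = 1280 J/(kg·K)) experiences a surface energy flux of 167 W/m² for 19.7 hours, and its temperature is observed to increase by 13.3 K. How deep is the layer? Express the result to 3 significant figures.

0.389 m

Heat input Q = F Δt = 167 × 70900 s = 1.18×10^7 J/m².
Required areal heat capacity C = Q / ΔT = 8.90×10^5 J/(m²·K).
Depth D = C / (ρ c_p) = 8.90×10^5 / (1790 × 1280) = 0.389 m.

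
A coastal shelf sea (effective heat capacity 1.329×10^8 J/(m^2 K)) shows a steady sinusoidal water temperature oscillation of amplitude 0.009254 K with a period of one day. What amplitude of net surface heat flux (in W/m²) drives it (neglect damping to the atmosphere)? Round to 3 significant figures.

Areal heat capacity C = 1.329×10^8 J/(m^2 K) (given).
ω = 2π / 86400 s = 7.27×10^-5 s⁻¹.
Cω = 1.33×10^8 × 7.27×10^-5 = 9660 W/(m²·K).
F₀ = A × Cω = 0.009254 × 9660 = 89.4 W/m².

89.4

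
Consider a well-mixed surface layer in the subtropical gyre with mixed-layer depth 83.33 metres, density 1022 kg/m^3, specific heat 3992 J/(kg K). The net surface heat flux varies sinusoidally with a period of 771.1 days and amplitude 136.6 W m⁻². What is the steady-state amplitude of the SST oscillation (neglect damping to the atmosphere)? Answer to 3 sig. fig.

Areal heat capacity C = ρ c_p D = 1022 × 3992 × 83.33 = 3.40×10^8 J/(m^2 K).
Angular frequency ω = 2π / T = 2π / 6.66×10^7 s = 9.43×10^-8 s⁻¹.
Cω = 3.40×10^8 × 9.43×10^-8 = 32.1 W/(m²·K).
Amplitude A = F₀ / (Cω) = 136.6 / 32.1 = 4.26 K.

4.26 K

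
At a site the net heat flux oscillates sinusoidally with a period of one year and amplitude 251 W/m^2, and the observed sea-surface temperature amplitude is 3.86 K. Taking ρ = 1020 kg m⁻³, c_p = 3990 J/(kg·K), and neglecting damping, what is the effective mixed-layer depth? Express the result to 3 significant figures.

ω = 2π / 3.15×10^7 s = 1.99×10^-7 s⁻¹.
Required C = F₀ / (A ω) = 251 / (3.86 × 1.99×10^-7) = 3.26×10^8 J/(m²·K).
D = C / (ρ c_p) = 3.26×10^8 / (1020 × 3990) = 80.2 m.

80.2 m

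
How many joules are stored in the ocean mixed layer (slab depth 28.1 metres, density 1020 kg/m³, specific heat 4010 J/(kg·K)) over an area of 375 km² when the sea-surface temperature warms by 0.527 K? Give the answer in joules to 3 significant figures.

Areal heat capacity C = ρ c_p D = 1020 × 4010 × 28.1 = 1.15×10^8 J m⁻² K⁻¹.
Heat per unit area: q = C ΔT = 1.15×10^8 × 0.527 = 6.06×10^7 J/m².
Total heat: Q = q × A = 6.06×10^7 × (375 × 10⁶ m²) = 2.27×10^16 J.

2.27×10^16 J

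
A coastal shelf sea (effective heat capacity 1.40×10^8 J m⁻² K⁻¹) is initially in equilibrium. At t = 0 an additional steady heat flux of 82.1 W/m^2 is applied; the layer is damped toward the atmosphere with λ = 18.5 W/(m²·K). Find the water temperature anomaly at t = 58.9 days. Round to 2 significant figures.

2.2 K

Areal heat capacity C = 1.40×10^8 J m⁻² K⁻¹ (given).
τ = C / λ = 1.40×10^8 / 18.5 = 7.57×10^6 s.
Equilibrium anomaly ΔT_eq = F / λ = 82.1 / 18.5 = 4.44 K.
t = 58.9 days = 5.09×10^6 s, so t/τ = 0.672.
ΔT(t) = ΔT_eq (1 − e^(−t/τ)) = 4.44 × (1 − e^−0.672) = 2.17 K.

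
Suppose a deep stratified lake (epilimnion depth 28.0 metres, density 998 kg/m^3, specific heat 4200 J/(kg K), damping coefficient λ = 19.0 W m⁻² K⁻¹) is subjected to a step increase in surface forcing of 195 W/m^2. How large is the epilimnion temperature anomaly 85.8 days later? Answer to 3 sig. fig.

7.17 K

Areal heat capacity C = ρ c_p D = 998 × 4200 × 28.0 = 1.17×10^8 J/(m²·K).
τ = C / λ = 1.17×10^8 / 19.0 = 6.18×10^6 s.
Equilibrium anomaly ΔT_eq = F / λ = 195 / 19.0 = 10.3 K.
t = 85.8 days = 7.41×10^6 s, so t/τ = 1.20.
ΔT(t) = ΔT_eq (1 − e^(−t/τ)) = 10.3 × (1 − e^−1.20) = 7.17 K.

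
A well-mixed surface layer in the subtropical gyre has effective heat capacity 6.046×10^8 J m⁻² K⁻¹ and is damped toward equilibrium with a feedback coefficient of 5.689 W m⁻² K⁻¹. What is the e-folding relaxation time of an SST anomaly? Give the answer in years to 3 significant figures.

3.37 years

Areal heat capacity C = 6.046×10^8 J m⁻² K⁻¹ (given).
Relaxation time τ = C / λ = 6.05×10^8 / 5.689 = 1.06×10^8 s.
In years: 1.06×10^8 s / (3.156×10^7 s/year) = 3.37 years.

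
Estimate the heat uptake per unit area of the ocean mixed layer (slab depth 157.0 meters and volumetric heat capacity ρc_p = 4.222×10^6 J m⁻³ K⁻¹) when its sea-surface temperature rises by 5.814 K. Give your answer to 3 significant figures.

3.85×10^9

Areal heat capacity C = ρc_p × D = 4.222×10^6 × 157.0 = 6.63×10^8 J m⁻² K⁻¹.
ΔQ = C ΔT = 6.63×10^8 × 5.814 = 3.85×10^9 J/m².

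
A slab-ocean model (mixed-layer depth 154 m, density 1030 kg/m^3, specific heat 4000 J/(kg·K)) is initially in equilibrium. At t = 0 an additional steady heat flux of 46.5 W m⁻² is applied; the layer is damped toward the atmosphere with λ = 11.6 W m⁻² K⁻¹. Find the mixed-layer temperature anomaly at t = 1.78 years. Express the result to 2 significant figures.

2.6 K

Areal heat capacity C = ρ c_p D = 1030 × 4000 × 154 = 6.34×10^8 J m⁻² K⁻¹.
τ = C / λ = 6.34×10^8 / 11.6 = 5.47×10^7 s.
Equilibrium anomaly ΔT_eq = F / λ = 46.5 / 11.6 = 4.01 K.
t = 1.78 years = 5.62×10^7 s, so t/τ = 1.03.
ΔT(t) = ΔT_eq (1 − e^(−t/τ)) = 4.01 × (1 − e^−1.03) = 2.57 K.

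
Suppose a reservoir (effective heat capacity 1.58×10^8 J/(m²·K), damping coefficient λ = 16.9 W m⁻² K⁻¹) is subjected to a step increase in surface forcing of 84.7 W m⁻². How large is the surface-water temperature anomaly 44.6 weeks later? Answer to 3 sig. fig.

4.73 K

Areal heat capacity C = 1.58×10^8 J/(m²·K) (given).
τ = C / λ = 1.58×10^8 / 16.9 = 9.35×10^6 s.
Equilibrium anomaly ΔT_eq = F / λ = 84.7 / 16.9 = 5.01 K.
t = 44.6 weeks = 2.70×10^7 s, so t/τ = 2.89.
ΔT(t) = ΔT_eq (1 − e^(−t/τ)) = 5.01 × (1 − e^−2.89) = 4.73 K.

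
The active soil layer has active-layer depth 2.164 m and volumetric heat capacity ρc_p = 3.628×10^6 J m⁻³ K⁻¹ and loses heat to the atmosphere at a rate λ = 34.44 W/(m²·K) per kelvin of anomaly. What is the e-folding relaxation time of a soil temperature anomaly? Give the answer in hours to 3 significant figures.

Areal heat capacity C = ρc_p × D = 3.628×10^6 × 2.164 = 7.85×10^6 J m⁻² K⁻¹.
Relaxation time τ = C / λ = 7.85×10^6 / 34.44 = 2.28×10^5 s.
In hours: 2.28×10^5 s / (3600 s/hour) = 63.3 hours.

63.3 hours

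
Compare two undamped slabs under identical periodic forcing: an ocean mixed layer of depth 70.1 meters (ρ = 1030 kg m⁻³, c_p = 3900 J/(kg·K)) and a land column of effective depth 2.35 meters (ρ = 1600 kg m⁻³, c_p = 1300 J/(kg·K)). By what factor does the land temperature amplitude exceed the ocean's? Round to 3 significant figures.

C_ocean = 1030 × 3900 × 70.1 = 2.82×10^8 J/(m²·K).
C_land = 1600 × 1300 × 2.35 = 4.89×10^6 J/(m²·K).
Undamped amplitude ∝ 1/C, so A_land/A_ocean = C_ocean/C_land = 57.6.

57.6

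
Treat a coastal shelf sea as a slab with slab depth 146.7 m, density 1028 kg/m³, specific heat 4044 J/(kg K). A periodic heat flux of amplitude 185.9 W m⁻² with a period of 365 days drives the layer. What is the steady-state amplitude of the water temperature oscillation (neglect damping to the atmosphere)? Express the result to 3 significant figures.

Areal heat capacity C = ρ c_p D = 1028 × 4044 × 146.7 = 6.10×10^8 J/(m²·K).
Angular frequency ω = 2π / T = 2π / 3.15×10^7 s = 1.99×10^-7 s⁻¹.
Cω = 6.10×10^8 × 1.99×10^-7 = 122 W/(m²·K).
Amplitude A = F₀ / (Cω) = 185.9 / 122 = 1.53 K.

1.53 K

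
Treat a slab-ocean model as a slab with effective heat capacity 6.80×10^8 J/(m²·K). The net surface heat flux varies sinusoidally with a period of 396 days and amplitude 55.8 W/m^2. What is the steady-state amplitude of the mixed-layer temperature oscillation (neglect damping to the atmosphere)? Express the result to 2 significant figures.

Areal heat capacity C = 6.80×10^8 J/(m²·K) (given).
Angular frequency ω = 2π / T = 2π / 3.42×10^7 s = 1.84×10^-7 s⁻¹.
Cω = 6.80×10^8 × 1.84×10^-7 = 125 W/(m²·K).
Amplitude A = F₀ / (Cω) = 55.8 / 125 = 0.447 K.

0.45 K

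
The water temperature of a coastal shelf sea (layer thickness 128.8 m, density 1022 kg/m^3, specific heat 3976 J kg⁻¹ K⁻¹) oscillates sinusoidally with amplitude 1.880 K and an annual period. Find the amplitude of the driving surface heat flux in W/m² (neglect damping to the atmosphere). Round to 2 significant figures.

200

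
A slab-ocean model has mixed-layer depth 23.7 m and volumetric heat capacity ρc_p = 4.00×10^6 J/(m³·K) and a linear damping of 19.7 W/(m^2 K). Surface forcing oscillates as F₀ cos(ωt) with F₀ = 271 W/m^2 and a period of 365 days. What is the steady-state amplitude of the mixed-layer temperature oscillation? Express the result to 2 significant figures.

9.9 K

Areal heat capacity C = ρc_p × D = 4.00×10^6 × 23.7 = 9.48×10^7 J/(m²·K).
Angular frequency ω = 2π / T = 2π / 3.15×10^7 s = 1.99×10^-7 s⁻¹.
√((Cω)² + λ²) = √((18.9)² + 19.7²) = 27.3 W/(m²·K).
Amplitude A = F₀ / √((Cω)²+λ²) = 271 / 27.3 = 9.93 K.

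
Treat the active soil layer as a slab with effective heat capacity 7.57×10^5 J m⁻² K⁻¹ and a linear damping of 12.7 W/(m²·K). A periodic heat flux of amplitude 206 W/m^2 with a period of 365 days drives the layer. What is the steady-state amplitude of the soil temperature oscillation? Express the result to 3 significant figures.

Areal heat capacity C = 7.57×10^5 J m⁻² K⁻¹ (given).
Angular frequency ω = 2π / T = 2π / 3.15×10^7 s = 1.99×10^-7 s⁻¹.
√((Cω)² + λ²) = √((0.151)² + 12.7²) = 12.7 W/(m²·K).
Amplitude A = F₀ / √((Cω)²+λ²) = 206 / 12.7 = 16.2 K.

16.2 K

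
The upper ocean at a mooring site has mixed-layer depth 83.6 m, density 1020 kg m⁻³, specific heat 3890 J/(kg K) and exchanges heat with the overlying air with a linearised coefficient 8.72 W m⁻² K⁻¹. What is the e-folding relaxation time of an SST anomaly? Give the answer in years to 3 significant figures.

Areal heat capacity C = ρ c_p D = 1020 × 3890 × 83.6 = 3.32×10^8 J/(m²·K).
Relaxation time τ = C / λ = 3.32×10^8 / 8.72 = 3.80×10^7 s.
In years: 3.80×10^7 s / (3.156×10^7 s/year) = 1.21 years.

1.21 years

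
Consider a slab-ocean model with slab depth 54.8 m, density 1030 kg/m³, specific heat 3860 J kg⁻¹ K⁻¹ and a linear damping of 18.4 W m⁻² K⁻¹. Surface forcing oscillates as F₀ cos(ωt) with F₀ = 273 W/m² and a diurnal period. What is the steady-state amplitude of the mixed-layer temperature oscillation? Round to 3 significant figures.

Areal heat capacity C = ρ c_p D = 1030 × 3860 × 54.8 = 2.18×10^8 J m⁻² K⁻¹.
Angular frequency ω = 2π / T = 2π / 86400 s = 7.27×10^-5 s⁻¹.
√((Cω)² + λ²) = √((15800)² + 18.4²) = 15800 W/(m²·K).
Amplitude A = F₀ / √((Cω)²+λ²) = 273 / 15800 = 0.0172 K.

0.0172 K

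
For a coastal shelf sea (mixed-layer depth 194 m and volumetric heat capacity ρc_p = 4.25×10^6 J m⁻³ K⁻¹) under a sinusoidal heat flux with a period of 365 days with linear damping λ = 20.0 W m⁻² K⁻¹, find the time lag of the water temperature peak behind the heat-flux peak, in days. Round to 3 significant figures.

Areal heat capacity C = ρc_p × D = 4.25×10^6 × 194 = 8.24×10^8 J/(m²·K).
ω = 2π / 3.15×10^7 s = 1.99×10^-7 s⁻¹.
Phase lag φ = arctan(Cω/λ) = arctan(164/20.0) = 1.45 rad.
Time lag = φ / ω = 1.45 / 1.99×10^-7 = 7.28×10^6 s = 84.2 days.

84.2 days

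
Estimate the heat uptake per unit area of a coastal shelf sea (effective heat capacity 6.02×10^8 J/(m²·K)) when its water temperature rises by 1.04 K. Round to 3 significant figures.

Areal heat capacity C = 6.02×10^8 J/(m²·K) (given).
ΔQ = C ΔT = 6.02×10^8 × 1.04 = 6.26×10^8 J/m².

6.26×10^8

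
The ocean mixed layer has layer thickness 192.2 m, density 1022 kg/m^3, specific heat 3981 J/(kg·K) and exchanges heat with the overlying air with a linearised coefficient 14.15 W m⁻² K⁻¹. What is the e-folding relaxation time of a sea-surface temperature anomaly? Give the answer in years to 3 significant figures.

Areal heat capacity C = ρ c_p D = 1022 × 3981 × 192.2 = 7.82×10^8 J/(m²·K).
Relaxation time τ = C / λ = 7.82×10^8 / 14.15 = 5.53×10^7 s.
In years: 5.53×10^7 s / (3.156×10^7 s/year) = 1.75 years.

1.75 years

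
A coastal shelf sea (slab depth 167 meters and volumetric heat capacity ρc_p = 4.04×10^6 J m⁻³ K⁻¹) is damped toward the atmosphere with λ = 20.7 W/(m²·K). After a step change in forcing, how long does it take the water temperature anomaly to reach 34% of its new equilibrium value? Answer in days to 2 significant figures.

Areal heat capacity C = ρc_p × D = 4.04×10^6 × 167 = 6.75×10^8 J/(m^2 K).
τ = C / λ = 6.75×10^8 / 20.7 = 3.26×10^7 s.
Fraction reached: 1 − e^(−t/τ) = 0.34 ⇒ t = −τ ln(1 − 0.34) = τ × 0.416.
t = 1.35×10^7 s = 157 days.

160 days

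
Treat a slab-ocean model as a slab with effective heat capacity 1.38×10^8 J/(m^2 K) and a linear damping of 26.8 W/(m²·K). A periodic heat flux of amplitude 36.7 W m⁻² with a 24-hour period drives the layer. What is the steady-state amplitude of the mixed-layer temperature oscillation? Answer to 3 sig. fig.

0.00366 K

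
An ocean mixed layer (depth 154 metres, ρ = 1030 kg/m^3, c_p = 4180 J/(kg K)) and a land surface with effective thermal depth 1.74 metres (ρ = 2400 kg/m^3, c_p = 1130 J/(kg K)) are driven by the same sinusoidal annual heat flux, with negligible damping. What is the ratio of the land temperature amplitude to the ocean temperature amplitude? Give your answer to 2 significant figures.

140

C_ocean = 1030 × 4180 × 154 = 6.63×10^8 J/(m²·K).
C_land = 2400 × 1130 × 1.74 = 4.72×10^6 J/(m²·K).
Undamped amplitude ∝ 1/C, so A_land/A_ocean = C_ocean/C_land = 141.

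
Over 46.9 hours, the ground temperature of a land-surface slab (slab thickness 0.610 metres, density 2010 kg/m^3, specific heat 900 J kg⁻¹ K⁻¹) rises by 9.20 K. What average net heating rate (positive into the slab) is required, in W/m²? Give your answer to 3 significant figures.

Areal heat capacity C = ρ c_p D = 2010 × 900 × 0.610 = 1.10×10^6 J/(m^2 K).
Required heat per unit area: Q = C ΔT = 1.10×10^6 × 9.20 = 1.02×10^7 J/m².
Flux F = Q / Δt = 1.02×10^7 / 1.69×10^5 s = 60.1 W/m².

60.1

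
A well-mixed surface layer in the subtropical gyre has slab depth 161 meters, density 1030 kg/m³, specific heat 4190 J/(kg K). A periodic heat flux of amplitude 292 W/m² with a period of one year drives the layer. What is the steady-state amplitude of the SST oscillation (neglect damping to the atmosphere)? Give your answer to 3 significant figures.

Areal heat capacity C = ρ c_p D = 1030 × 4190 × 161 = 6.95×10^8 J m⁻² K⁻¹.
Angular frequency ω = 2π / T = 2π / 3.15×10^7 s = 1.99×10^-7 s⁻¹.
Cω = 6.95×10^8 × 1.99×10^-7 = 138 W/(m²·K).
Amplitude A = F₀ / (Cω) = 292 / 138 = 2.11 K.

2.11 K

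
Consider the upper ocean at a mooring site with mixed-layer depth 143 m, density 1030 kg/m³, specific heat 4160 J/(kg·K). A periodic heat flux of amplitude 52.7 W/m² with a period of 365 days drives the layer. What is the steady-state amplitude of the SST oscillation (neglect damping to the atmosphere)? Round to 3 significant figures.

0.432 K

Areal heat capacity C = ρ c_p D = 1030 × 4160 × 143 = 6.13×10^8 J/(m^2 K).
Angular frequency ω = 2π / T = 2π / 3.15×10^7 s = 1.99×10^-7 s⁻¹.
Cω = 6.13×10^8 × 1.99×10^-7 = 122 W/(m²·K).
Amplitude A = F₀ / (Cω) = 52.7 / 122 = 0.432 K.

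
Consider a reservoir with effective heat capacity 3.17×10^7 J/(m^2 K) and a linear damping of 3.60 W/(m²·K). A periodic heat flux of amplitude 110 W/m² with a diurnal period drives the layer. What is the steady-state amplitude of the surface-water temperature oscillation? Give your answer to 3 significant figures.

Areal heat capacity C = 3.17×10^7 J/(m^2 K) (given).
Angular frequency ω = 2π / T = 2π / 86400 s = 7.27×10^-5 s⁻¹.
√((Cω)² + λ²) = √((2310)² + 3.60²) = 2310 W/(m²·K).
Amplitude A = F₀ / √((Cω)²+λ²) = 110 / 2310 = 0.0477 K.

0.0477 K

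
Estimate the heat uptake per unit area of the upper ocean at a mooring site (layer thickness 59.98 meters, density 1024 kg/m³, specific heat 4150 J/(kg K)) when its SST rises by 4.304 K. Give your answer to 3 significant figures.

Areal heat capacity C = ρ c_p D = 1024 × 4150 × 59.98 = 2.55×10^8 J m⁻² K⁻¹.
ΔQ = C ΔT = 2.55×10^8 × 4.304 = 1.10×10^9 J/m².

1.10×10^9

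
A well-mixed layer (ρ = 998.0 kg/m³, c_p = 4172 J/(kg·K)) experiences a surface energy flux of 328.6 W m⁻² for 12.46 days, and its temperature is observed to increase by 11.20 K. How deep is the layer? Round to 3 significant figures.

Heat input Q = F Δt = 328.6 × 1.08×10^6 s = 3.54×10^8 J/m².
Required areal heat capacity C = Q / ΔT = 3.16×10^7 J/(m²·K).
Depth D = C / (ρ c_p) = 3.16×10^7 / (998.0 × 4172) = 7.59 m.

7.59 m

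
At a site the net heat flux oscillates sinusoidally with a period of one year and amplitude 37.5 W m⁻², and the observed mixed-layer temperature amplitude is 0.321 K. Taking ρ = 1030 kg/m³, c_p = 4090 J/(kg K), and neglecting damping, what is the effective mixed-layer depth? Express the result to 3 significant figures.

ω = 2π / 3.15×10^7 s = 1.99×10^-7 s⁻¹.
Required C = F₀ / (A ω) = 37.5 / (0.321 × 1.99×10^-7) = 5.86×10^8 J/(m²·K).
D = C / (ρ c_p) = 5.86×10^8 / (1030 × 4090) = 139 m.

139 m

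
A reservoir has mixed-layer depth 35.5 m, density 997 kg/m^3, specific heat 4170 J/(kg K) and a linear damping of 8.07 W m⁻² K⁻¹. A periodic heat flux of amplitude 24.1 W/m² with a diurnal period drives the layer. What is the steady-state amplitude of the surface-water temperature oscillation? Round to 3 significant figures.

0.00225 K

Areal heat capacity C = ρ c_p D = 997 × 4170 × 35.5 = 1.48×10^8 J/(m^2 K).
Angular frequency ω = 2π / T = 2π / 86400 s = 7.27×10^-5 s⁻¹.
√((Cω)² + λ²) = √((10700)² + 8.07²) = 10700 W/(m²·K).
Amplitude A = F₀ / √((Cω)²+λ²) = 24.1 / 10700 = 0.00225 K.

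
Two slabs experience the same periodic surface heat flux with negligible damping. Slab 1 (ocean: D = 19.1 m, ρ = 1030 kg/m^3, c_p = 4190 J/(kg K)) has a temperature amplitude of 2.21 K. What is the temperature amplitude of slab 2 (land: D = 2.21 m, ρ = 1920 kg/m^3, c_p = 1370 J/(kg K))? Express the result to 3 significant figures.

31.3 K

C_ocean = 8.24×10^7 J/(m²·K); C_land = 5.81×10^6 J/(m²·K).
A ∝ 1/C ⇒ A_land = A_ocean × C_ocean/C_land = 2.21 × 14.2 = 31.3 K.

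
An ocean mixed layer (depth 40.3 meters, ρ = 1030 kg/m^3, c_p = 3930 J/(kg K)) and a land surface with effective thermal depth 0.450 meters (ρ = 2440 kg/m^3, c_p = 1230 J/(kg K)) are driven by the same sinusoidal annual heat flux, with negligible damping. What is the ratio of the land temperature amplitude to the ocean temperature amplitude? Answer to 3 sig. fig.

121

C_ocean = 1030 × 3930 × 40.3 = 1.63×10^8 J/(m²·K).
C_land = 2440 × 1230 × 0.450 = 1.35×10^6 J/(m²·K).
Undamped amplitude ∝ 1/C, so A_land/A_ocean = C_ocean/C_land = 121.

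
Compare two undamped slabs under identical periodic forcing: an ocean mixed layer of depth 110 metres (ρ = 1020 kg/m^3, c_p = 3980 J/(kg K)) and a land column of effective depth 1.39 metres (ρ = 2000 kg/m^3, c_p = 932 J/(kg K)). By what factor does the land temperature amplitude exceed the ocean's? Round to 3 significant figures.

172

C_ocean = 1020 × 3980 × 110 = 4.47×10^8 J/(m²·K).
C_land = 2000 × 932 × 1.39 = 2.59×10^6 J/(m²·K).
Undamped amplitude ∝ 1/C, so A_land/A_ocean = C_ocean/C_land = 172.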